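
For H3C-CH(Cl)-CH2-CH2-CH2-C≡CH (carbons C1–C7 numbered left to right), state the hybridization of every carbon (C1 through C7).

C1 sp3, C2 sp3, C3 sp3, C4 sp3, C5 sp3, C6 sp, C7 sp

C1 has 4 σ bonds: steric number 4 → sp3.
C2 has 4 σ bonds: steric number 4 → sp3.
C3 (4 σ bonds) has steric number 4: sp3.
C4 (4 σ bonds) has steric number 4: sp3.
C5: 4 σ bonds; 4 regions of electron density → sp3.
C6 carries 2 σ bonds, plus two π bonds, giving a steric number of 2, so it is sp.
C7: 2 σ bonds, plus two π bonds; 2 regions of electron density → sp.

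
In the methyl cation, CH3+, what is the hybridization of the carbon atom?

sp²

Three σ bonds to H, empty p orbital → sp2, trigonal planar.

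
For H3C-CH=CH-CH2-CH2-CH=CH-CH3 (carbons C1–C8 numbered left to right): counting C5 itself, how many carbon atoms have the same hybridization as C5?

C5 is sp3 (only σ bonds).
C1: sp3 ✓
C2: sp2
C3: sp2
C4: sp3 ✓
C5: sp3 ✓
C6: sp2
C7: sp2
C8: sp3 ✓
4 carbons are sp3.

4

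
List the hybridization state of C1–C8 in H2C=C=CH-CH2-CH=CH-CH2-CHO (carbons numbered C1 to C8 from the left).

C1 (3 σ bonds, plus one π bond) has steric number 3: sp2.
C2: 2 σ bonds, plus two π bonds — 2 electron domains, sp.
C3: 3 σ bonds, plus one π bond; 3 regions of electron density → sp2.
C4 has 4 σ bonds: steric number 4 → sp3.
C5: 3 σ bonds, plus one π bond — 3 electron domains, sp2.
C6: 3 σ bonds, plus one π bond — 3 electron domains, sp2.
C7 is sp3: 4 σ bonds, 4 electron-density regions.
C8 is sp2: 3 σ bonds, plus one π bond, 3 electron-density regions.

C1 sp2, C2 sp, C3 sp2, C4 sp3, C5 sp2, C6 sp2, C7 sp3, C8 sp2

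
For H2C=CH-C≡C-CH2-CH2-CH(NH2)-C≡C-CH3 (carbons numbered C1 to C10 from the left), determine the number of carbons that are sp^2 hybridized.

2

C1: sp2 ✓
C2: sp2 ✓
C3: sp
C4: sp
C5: sp3
C6: sp3
C7: sp3
C8: sp
C9: sp
C10: sp3
C1, C2 → 2 sp2 carbons.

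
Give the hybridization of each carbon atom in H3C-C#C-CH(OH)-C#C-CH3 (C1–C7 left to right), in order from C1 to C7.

C1 sp3, C2 sp, C3 sp, C4 sp3, C5 sp, C6 sp, C7 sp3

C1 carries 4 σ bonds, giving a steric number of 4, so it is sp3.
C2: 2 σ bonds, plus two π bonds; 2 regions of electron density → sp.
C3 is sp: 2 σ bonds, plus two π bonds, 2 electron-density regions.
C4 is sp3: 4 σ bonds, 4 electron-density regions.
C5 is sp: 2 σ bonds, plus two π bonds, 2 electron-density regions.
C6 carries 2 σ bonds, plus two π bonds, giving a steric number of 2, so it is sp.
C7 has 4 σ bonds: steric number 4 → sp3.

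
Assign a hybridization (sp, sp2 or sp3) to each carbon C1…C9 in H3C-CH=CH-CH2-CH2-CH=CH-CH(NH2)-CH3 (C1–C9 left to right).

C1 sp3, C2 sp2, C3 sp2, C4 sp3, C5 sp3, C6 sp2, C7 sp2, C8 sp3, C9 sp3

C1: 4 σ bonds; 4 regions of electron density → sp3.
C2 — 3 σ bonds, plus one π bond. Steric number 3, so sp2.
C3 carries 3 σ bonds, plus one π bond, giving a steric number of 3, so it is sp2.
C4: 4 σ bonds; 4 regions of electron density → sp3.
C5 is sp3: 4 σ bonds, 4 electron-density regions.
C6 carries 3 σ bonds, plus one π bond, giving a steric number of 3, so it is sp2.
C7 — 3 σ bonds, plus one π bond. Steric number 3, so sp2.
C8: 4 σ bonds — 4 electron domains, sp3.
C9: 4 σ bonds — 4 electron domains, sp3.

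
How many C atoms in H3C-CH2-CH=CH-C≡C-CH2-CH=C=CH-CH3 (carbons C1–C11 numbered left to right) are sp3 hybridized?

4

C1: sp3 ✓
C2: sp3 ✓
C3: sp2
C4: sp2
C5: sp
C6: sp
C7: sp3 ✓
C8: sp2
C9: sp
C10: sp2
C11: sp3 ✓
C1, C2, C7, C11 → 4 sp3 carbons.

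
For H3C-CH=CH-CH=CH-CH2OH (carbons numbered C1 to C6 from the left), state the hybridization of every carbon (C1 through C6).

C1 sp3, C2 sp2, C3 sp2, C4 sp2, C5 sp2, C6 sp3

C1 carries 4 σ bonds, giving a steric number of 4, so it is sp3.
C2 carries 3 σ bonds, plus one π bond, giving a steric number of 3, so it is sp2.
C3 has 3 σ bonds, plus one π bond: steric number 3 → sp2.
C4: 3 σ bonds, plus one π bond — 3 electron domains, sp2.
C5: 3 σ bonds, plus one π bond — 3 electron domains, sp2.
C6: 4 σ bonds — 4 electron domains, sp3.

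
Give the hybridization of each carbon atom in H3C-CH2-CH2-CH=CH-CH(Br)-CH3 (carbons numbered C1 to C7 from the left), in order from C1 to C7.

C1 sp3, C2 sp3, C3 sp3, C4 sp2, C5 sp2, C6 sp3, C7 sp3

C1: 4 σ bonds; 4 regions of electron density → sp3.
C2 — 4 σ bonds. Steric number 4, so sp3.
C3 has 4 σ bonds: steric number 4 → sp3.
C4 has 3 σ bonds, plus one π bond: steric number 3 → sp2.
C5: 3 σ bonds, plus one π bond; 3 regions of electron density → sp2.
C6 carries 4 σ bonds, giving a steric number of 4, so it is sp3.
C7: 4 σ bonds — 4 electron domains, sp3.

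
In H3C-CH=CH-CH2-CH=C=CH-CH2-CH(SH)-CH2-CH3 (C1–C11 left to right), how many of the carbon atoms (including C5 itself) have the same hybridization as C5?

C5 is sp2 (one π bond).
C1: sp3
C2: sp2 ✓
C3: sp2 ✓
C4: sp3
C5: sp2 ✓
C6: sp
C7: sp2 ✓
C8: sp3
C9: sp3
C10: sp3
C11: sp3
4 carbons are sp2.

4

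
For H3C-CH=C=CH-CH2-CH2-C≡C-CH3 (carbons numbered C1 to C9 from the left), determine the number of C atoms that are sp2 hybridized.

2

C1: sp3
C2: sp2 ✓
C3: sp
C4: sp2 ✓
C5: sp3
C6: sp3
C7: sp
C8: sp
C9: sp3
C2, C4 → 2 sp2 carbons.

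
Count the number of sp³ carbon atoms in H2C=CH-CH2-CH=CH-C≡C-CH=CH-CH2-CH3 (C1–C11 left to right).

C1: sp2
C2: sp2
C3: sp3 ✓
C4: sp2
C5: sp2
C6: sp
C7: sp
C8: sp2
C9: sp2
C10: sp3 ✓
C11: sp3 ✓
C3, C10, C11 → 3 sp3 carbons.

3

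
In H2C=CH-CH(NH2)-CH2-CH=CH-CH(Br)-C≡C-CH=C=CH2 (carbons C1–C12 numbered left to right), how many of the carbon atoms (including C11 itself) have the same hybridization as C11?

C11 is sp (two π bonds).
C1: sp2
C2: sp2
C3: sp3
C4: sp3
C5: sp2
C6: sp2
C7: sp3
C8: sp ✓
C9: sp ✓
C10: sp2
C11: sp ✓
C12: sp2
3 carbons are sp.

3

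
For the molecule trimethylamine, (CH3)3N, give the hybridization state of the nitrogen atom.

The nitrogen atom carries 3 σ bonds and 1 lone pair, giving a steric number of 4, so it is sp3.

sp3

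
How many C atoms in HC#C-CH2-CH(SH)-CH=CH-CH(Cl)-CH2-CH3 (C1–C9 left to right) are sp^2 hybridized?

2

C1: sp
C2: sp
C3: sp3
C4: sp3
C5: sp2 ✓
C6: sp2 ✓
C7: sp3
C8: sp3
C9: sp3
C5, C6 → 2 sp2 carbons.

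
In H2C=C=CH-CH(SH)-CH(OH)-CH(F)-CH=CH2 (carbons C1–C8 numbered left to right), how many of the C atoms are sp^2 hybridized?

C1: sp2 ✓
C2: sp
C3: sp2 ✓
C4: sp3
C5: sp3
C6: sp3
C7: sp2 ✓
C8: sp2 ✓
C1, C3, C7, C8 → 4 sp2 carbons.

4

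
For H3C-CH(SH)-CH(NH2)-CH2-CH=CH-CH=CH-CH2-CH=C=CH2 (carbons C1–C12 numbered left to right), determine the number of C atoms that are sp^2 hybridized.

C1: sp3
C2: sp3
C3: sp3
C4: sp3
C5: sp2 ✓
C6: sp2 ✓
C7: sp2 ✓
C8: sp2 ✓
C9: sp3
C10: sp2 ✓
C11: sp
C12: sp2 ✓
C5, C6, C7, C8, C10, C12 → 6 sp2 carbons.

6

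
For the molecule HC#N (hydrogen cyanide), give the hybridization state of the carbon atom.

sp

The carbon atom is sp: 2 σ bonds, plus two π bonds, 2 electron-density regions.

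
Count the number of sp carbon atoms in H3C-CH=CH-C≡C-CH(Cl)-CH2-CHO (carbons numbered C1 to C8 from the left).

C1: sp3
C2: sp2
C3: sp2
C4: sp ✓
C5: sp ✓
C6: sp3
C7: sp3
C8: sp2
C4, C5 → 2 sp carbons.

2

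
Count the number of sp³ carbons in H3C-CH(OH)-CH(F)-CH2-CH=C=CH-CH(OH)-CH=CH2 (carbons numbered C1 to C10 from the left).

C1: sp3 ✓
C2: sp3 ✓
C3: sp3 ✓
C4: sp3 ✓
C5: sp2
C6: sp
C7: sp2
C8: sp3 ✓
C9: sp2
C10: sp2
C1, C2, C3, C4, C8 → 5 sp3 carbons.

5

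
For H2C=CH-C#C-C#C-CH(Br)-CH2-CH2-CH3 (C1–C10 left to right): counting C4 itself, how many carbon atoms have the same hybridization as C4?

C4 is sp (two π bonds).
C1: sp2
C2: sp2
C3: sp ✓
C4: sp ✓
C5: sp ✓
C6: sp ✓
C7: sp3
C8: sp3
C9: sp3
C10: sp3
4 carbons are sp.

4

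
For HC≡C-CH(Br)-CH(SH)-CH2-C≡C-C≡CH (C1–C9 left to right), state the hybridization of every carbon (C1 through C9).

C1 sp, C2 sp, C3 sp3, C4 sp3, C5 sp3, C6 sp, C7 sp, C8 sp, C9 sp

C1 has 2 σ bonds, plus two π bonds: steric number 2 → sp.
C2 is sp: 2 σ bonds, plus two π bonds, 2 electron-density regions.
C3 is sp3: 4 σ bonds, 4 electron-density regions.
C4 carries 4 σ bonds, giving a steric number of 4, so it is sp3.
C5 (4 σ bonds) has steric number 4: sp3.
C6 — 2 σ bonds, plus two π bonds. Steric number 2, so sp.
C7 carries 2 σ bonds, plus two π bonds, giving a steric number of 2, so it is sp.
C8 is sp: 2 σ bonds, plus two π bonds, 2 electron-density regions.
C9 (2 σ bonds, plus two π bonds) has steric number 2: sp.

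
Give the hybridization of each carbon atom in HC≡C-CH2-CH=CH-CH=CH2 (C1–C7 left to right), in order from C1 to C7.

C1 sp, C2 sp, C3 sp3, C4 sp2, C5 sp2, C6 sp2, C7 sp2

C1 carries 2 σ bonds, plus two π bonds, giving a steric number of 2, so it is sp.
C2: 2 σ bonds, plus two π bonds — 2 electron domains, sp.
C3 is sp3: 4 σ bonds, 4 electron-density regions.
C4 has 3 σ bonds, plus one π bond: steric number 3 → sp2.
C5 carries 3 σ bonds, plus one π bond, giving a steric number of 3, so it is sp2.
C6 is sp2: 3 σ bonds, plus one π bond, 3 electron-density regions.
C7 has 3 σ bonds, plus one π bond: steric number 3 → sp2.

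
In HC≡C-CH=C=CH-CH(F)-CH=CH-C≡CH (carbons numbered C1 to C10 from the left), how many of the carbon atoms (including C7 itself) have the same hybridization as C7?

4

C7 is sp2 (one π bond).
C1: sp
C2: sp
C3: sp2 ✓
C4: sp
C5: sp2 ✓
C6: sp3
C7: sp2 ✓
C8: sp2 ✓
C9: sp
C10: sp
4 carbons are sp2.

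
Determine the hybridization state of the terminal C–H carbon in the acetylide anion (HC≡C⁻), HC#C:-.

The terminal C–H carbon (2 σ bonds, plus two π bonds) has steric number 2: sp.

sp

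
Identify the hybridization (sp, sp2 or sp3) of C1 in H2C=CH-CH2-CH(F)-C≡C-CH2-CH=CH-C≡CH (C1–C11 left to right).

sp2

C1 is sp2: 3 σ bonds, plus one π bond, 3 electron-density regions.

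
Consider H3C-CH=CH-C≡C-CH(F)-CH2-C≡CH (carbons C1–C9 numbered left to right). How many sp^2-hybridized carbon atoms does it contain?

2

C1: sp3
C2: sp2 ✓
C3: sp2 ✓
C4: sp
C5: sp
C6: sp3
C7: sp3
C8: sp
C9: sp
C2, C3 → 2 sp2 carbons.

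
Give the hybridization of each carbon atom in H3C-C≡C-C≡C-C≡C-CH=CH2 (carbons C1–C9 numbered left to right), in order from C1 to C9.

C1: 4 σ bonds — 4 electron domains, sp3.
C2: 2 σ bonds, plus two π bonds; 2 regions of electron density → sp.
C3: 2 σ bonds, plus two π bonds — 2 electron domains, sp.
C4 (2 σ bonds, plus two π bonds) has steric number 2: sp.
C5 — 2 σ bonds, plus two π bonds. Steric number 2, so sp.
C6 carries 2 σ bonds, plus two π bonds, giving a steric number of 2, so it is sp.
C7 is sp: 2 σ bonds, plus two π bonds, 2 electron-density regions.
C8 (3 σ bonds, plus one π bond) has steric number 3: sp2.
C9 carries 3 σ bonds, plus one π bond, giving a steric number of 3, so it is sp2.

C1 sp3, C2 sp, C3 sp, C4 sp, C5 sp, C6 sp, C7 sp, C8 sp2, C9 sp2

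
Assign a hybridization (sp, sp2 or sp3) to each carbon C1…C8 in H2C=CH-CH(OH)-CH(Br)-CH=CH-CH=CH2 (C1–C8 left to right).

C1 carries 3 σ bonds, plus one π bond, giving a steric number of 3, so it is sp2.
C2 has 3 σ bonds, plus one π bond: steric number 3 → sp2.
C3: 4 σ bonds; 4 regions of electron density → sp3.
C4 is sp3: 4 σ bonds, 4 electron-density regions.
C5 is sp2: 3 σ bonds, plus one π bond, 3 electron-density regions.
C6: 3 σ bonds, plus one π bond; 3 regions of electron density → sp2.
C7 — 3 σ bonds, plus one π bond. Steric number 3, so sp2.
C8 (3 σ bonds, plus one π bond) has steric number 3: sp2.

C1 sp2, C2 sp2, C3 sp3, C4 sp3, C5 sp2, C6 sp2, C7 sp2, C8 sp2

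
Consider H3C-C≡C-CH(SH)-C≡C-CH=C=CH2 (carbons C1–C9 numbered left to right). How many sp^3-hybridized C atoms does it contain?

2

C1: sp3 ✓
C2: sp
C3: sp
C4: sp3 ✓
C5: sp
C6: sp
C7: sp2
C8: sp
C9: sp2
C1, C4 → 2 sp3 carbons.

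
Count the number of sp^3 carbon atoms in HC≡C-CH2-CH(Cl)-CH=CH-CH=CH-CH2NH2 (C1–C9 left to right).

3

C1: sp
C2: sp
C3: sp3 ✓
C4: sp3 ✓
C5: sp2
C6: sp2
C7: sp2
C8: sp2
C9: sp3 ✓
C3, C4, C9 → 3 sp3 carbons.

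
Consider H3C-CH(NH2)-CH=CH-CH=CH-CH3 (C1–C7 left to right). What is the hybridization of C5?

C5 is sp2: 3 σ bonds, plus one π bond, 3 electron-density regions.

sp2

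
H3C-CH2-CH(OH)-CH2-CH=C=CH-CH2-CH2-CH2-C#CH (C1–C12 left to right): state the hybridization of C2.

sp3

C2 — 4 σ bonds. Steric number 4, so sp3.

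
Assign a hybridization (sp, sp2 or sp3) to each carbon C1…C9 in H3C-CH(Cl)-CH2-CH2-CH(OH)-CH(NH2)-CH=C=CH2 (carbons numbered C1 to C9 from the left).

C1 sp3, C2 sp3, C3 sp3, C4 sp3, C5 sp3, C6 sp3, C7 sp2, C8 sp, C9 sp2

C1 — 4 σ bonds. Steric number 4, so sp3.
C2 (4 σ bonds) has steric number 4: sp3.
C3 has 4 σ bonds: steric number 4 → sp3.
C4 has 4 σ bonds: steric number 4 → sp3.
C5 is sp3: 4 σ bonds, 4 electron-density regions.
C6 (4 σ bonds) has steric number 4: sp3.
C7 carries 3 σ bonds, plus one π bond, giving a steric number of 3, so it is sp2.
C8: 2 σ bonds, plus two π bonds; 2 regions of electron density → sp.
C9 — 3 σ bonds, plus one π bond. Steric number 3, so sp2.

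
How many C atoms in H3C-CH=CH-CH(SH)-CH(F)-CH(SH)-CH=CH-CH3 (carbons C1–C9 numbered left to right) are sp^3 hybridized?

C1: sp3 ✓
C2: sp2
C3: sp2
C4: sp3 ✓
C5: sp3 ✓
C6: sp3 ✓
C7: sp2
C8: sp2
C9: sp3 ✓
C1, C4, C5, C6, C9 → 5 sp3 carbons.

5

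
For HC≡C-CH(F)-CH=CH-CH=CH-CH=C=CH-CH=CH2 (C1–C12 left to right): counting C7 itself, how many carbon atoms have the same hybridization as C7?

8

C7 is sp2 (one π bond).
C1: sp
C2: sp
C3: sp3
C4: sp2 ✓
C5: sp2 ✓
C6: sp2 ✓
C7: sp2 ✓
C8: sp2 ✓
C9: sp
C10: sp2 ✓
C11: sp2 ✓
C12: sp2 ✓
8 carbons are sp2.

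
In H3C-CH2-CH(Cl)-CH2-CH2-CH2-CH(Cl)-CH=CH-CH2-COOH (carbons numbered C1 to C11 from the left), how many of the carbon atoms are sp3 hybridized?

C1: sp3 ✓
C2: sp3 ✓
C3: sp3 ✓
C4: sp3 ✓
C5: sp3 ✓
C6: sp3 ✓
C7: sp3 ✓
C8: sp2
C9: sp2
C10: sp3 ✓
C11: sp2
C1, C2, C3, C4, C5, C6, C7, C10 → 8 sp3 carbons.

8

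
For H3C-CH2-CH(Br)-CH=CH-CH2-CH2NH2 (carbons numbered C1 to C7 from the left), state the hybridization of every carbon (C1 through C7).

C1 sp3, C2 sp3, C3 sp3, C4 sp2, C5 sp2, C6 sp3, C7 sp3

C1 — 4 σ bonds. Steric number 4, so sp3.
C2 (4 σ bonds) has steric number 4: sp3.
C3: 4 σ bonds; 4 regions of electron density → sp3.
C4: 3 σ bonds, plus one π bond — 3 electron domains, sp2.
C5 is sp2: 3 σ bonds, plus one π bond, 3 electron-density regions.
C6: 4 σ bonds; 4 regions of electron density → sp3.
C7: 4 σ bonds — 4 electron domains, sp3.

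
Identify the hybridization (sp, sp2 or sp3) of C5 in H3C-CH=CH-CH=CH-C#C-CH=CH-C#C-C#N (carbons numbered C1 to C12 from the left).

C5: 3 σ bonds, plus one π bond; 3 regions of electron density → sp2.

sp²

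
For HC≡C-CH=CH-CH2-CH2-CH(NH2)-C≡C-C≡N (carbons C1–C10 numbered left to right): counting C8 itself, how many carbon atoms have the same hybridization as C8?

C8 is sp (two π bonds).
C1: sp ✓
C2: sp ✓
C3: sp2
C4: sp2
C5: sp3
C6: sp3
C7: sp3
C8: sp ✓
C9: sp ✓
C10: sp ✓
5 carbons are sp.

5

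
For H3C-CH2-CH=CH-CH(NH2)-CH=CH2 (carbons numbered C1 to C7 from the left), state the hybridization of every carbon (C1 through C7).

C1: 4 σ bonds; 4 regions of electron density → sp3.
C2 has 4 σ bonds: steric number 4 → sp3.
C3 carries 3 σ bonds, plus one π bond, giving a steric number of 3, so it is sp2.
C4 is sp2: 3 σ bonds, plus one π bond, 3 electron-density regions.
C5 is sp3: 4 σ bonds, 4 electron-density regions.
C6: 3 σ bonds, plus one π bond — 3 electron domains, sp2.
C7 is sp2: 3 σ bonds, plus one π bond, 3 electron-density regions.

C1 sp3, C2 sp3, C3 sp2, C4 sp2, C5 sp3, C6 sp2, C7 sp2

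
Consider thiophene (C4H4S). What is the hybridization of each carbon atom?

Each carbon atom: 3 σ bonds, plus one π bond; 3 regions of electron density → sp2.

sp²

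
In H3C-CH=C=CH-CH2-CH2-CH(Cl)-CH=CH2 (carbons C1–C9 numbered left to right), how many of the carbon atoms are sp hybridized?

C1: sp3
C2: sp2
C3: sp ✓
C4: sp2
C5: sp3
C6: sp3
C7: sp3
C8: sp2
C9: sp2
C3 → 1 sp carbon.

1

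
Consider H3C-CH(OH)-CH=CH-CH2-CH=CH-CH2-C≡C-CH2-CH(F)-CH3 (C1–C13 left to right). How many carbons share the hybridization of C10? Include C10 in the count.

2

C10 is sp (two π bonds).
C1: sp3
C2: sp3
C3: sp2
C4: sp2
C5: sp3
C6: sp2
C7: sp2
C8: sp3
C9: sp ✓
C10: sp ✓
C11: sp3
C12: sp3
C13: sp3
2 carbons are sp.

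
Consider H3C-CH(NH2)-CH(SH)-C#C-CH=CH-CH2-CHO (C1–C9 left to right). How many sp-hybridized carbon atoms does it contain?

2

C1: sp3
C2: sp3
C3: sp3
C4: sp ✓
C5: sp ✓
C6: sp2
C7: sp2
C8: sp3
C9: sp2
C4, C5 → 2 sp carbons.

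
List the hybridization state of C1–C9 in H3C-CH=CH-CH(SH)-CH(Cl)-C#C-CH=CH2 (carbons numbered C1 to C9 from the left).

C1 sp3, C2 sp2, C3 sp2, C4 sp3, C5 sp3, C6 sp, C7 sp, C8 sp2, C9 sp2

C1 (4 σ bonds) has steric number 4: sp3.
C2 — 3 σ bonds, plus one π bond. Steric number 3, so sp2.
C3 — 3 σ bonds, plus one π bond. Steric number 3, so sp2.
C4 — 4 σ bonds. Steric number 4, so sp3.
C5 is sp3: 4 σ bonds, 4 electron-density regions.
C6: 2 σ bonds, plus two π bonds — 2 electron domains, sp.
C7 is sp: 2 σ bonds, plus two π bonds, 2 electron-density regions.
C8 is sp2: 3 σ bonds, plus one π bond, 3 electron-density regions.
C9 carries 3 σ bonds, plus one π bond, giving a steric number of 3, so it is sp2.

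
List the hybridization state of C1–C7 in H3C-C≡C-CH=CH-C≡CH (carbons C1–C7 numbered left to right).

C1 has 4 σ bonds: steric number 4 → sp3.
C2 has 2 σ bonds, plus two π bonds: steric number 2 → sp.
C3 has 2 σ bonds, plus two π bonds: steric number 2 → sp.
C4 (3 σ bonds, plus one π bond) has steric number 3: sp2.
C5 — 3 σ bonds, plus one π bond. Steric number 3, so sp2.
C6 has 2 σ bonds, plus two π bonds: steric number 2 → sp.
C7: 2 σ bonds, plus two π bonds; 2 regions of electron density → sp.

C1 sp3, C2 sp, C3 sp, C4 sp2, C5 sp2, C6 sp, C7 sp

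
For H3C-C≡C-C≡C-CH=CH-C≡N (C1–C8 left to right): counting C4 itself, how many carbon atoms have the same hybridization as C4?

C4 is sp (two π bonds).
C1: sp3
C2: sp ✓
C3: sp ✓
C4: sp ✓
C5: sp ✓
C6: sp2
C7: sp2
C8: sp ✓
5 carbons are sp.

5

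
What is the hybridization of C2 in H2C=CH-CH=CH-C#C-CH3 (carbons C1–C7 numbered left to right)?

sp^2

C2 is sp2: 3 σ bonds, plus one π bond, 3 electron-density regions.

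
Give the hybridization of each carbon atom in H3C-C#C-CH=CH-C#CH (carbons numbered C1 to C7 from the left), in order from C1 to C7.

C1 — 4 σ bonds. Steric number 4, so sp3.
C2 is sp: 2 σ bonds, plus two π bonds, 2 electron-density regions.
C3 is sp: 2 σ bonds, plus two π bonds, 2 electron-density regions.
C4 (3 σ bonds, plus one π bond) has steric number 3: sp2.
C5 — 3 σ bonds, plus one π bond. Steric number 3, so sp2.
C6 is sp: 2 σ bonds, plus two π bonds, 2 electron-density regions.
C7 (2 σ bonds, plus two π bonds) has steric number 2: sp.

C1 sp3, C2 sp, C3 sp, C4 sp2, C5 sp2, C6 sp, C7 sp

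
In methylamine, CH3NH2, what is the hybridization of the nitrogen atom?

Three σ bonds + one lone pair = steric number 4 → sp3.

sp³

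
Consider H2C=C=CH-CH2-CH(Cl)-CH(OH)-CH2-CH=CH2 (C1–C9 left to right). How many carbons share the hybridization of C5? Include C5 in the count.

4

C5 is sp3 (only σ bonds).
C1: sp2
C2: sp
C3: sp2
C4: sp3 ✓
C5: sp3 ✓
C6: sp3 ✓
C7: sp3 ✓
C8: sp2
C9: sp2
4 carbons are sp3.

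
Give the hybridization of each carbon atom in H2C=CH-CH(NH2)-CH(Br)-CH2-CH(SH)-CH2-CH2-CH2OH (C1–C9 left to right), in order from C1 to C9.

C1: 3 σ bonds, plus one π bond; 3 regions of electron density → sp2.
C2 — 3 σ bonds, plus one π bond. Steric number 3, so sp2.
C3 — 4 σ bonds. Steric number 4, so sp3.
C4 — 4 σ bonds. Steric number 4, so sp3.
C5 (4 σ bonds) has steric number 4: sp3.
C6 (4 σ bonds) has steric number 4: sp3.
C7: 4 σ bonds — 4 electron domains, sp3.
C8 — 4 σ bonds. Steric number 4, so sp3.
C9 carries 4 σ bonds, giving a steric number of 4, so it is sp3.

C1 sp2, C2 sp2, C3 sp3, C4 sp3, C5 sp3, C6 sp3, C7 sp3, C8 sp3, C9 sp3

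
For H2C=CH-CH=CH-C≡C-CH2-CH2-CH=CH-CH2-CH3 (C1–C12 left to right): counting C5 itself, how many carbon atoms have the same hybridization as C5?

2

C5 is sp (two π bonds).
C1: sp2
C2: sp2
C3: sp2
C4: sp2
C5: sp ✓
C6: sp ✓
C7: sp3
C8: sp3
C9: sp2
C10: sp2
C11: sp3
C12: sp3
2 carbons are sp.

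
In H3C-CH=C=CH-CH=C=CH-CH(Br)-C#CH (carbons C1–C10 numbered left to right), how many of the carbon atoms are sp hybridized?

C1: sp3
C2: sp2
C3: sp ✓
C4: sp2
C5: sp2
C6: sp ✓
C7: sp2
C8: sp3
C9: sp ✓
C10: sp ✓
C3, C6, C9, C10 → 4 sp carbons.

4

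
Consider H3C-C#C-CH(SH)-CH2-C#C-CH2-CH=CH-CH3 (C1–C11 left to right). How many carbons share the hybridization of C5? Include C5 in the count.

5

C5 is sp3 (only σ bonds).
C1: sp3 ✓
C2: sp
C3: sp
C4: sp3 ✓
C5: sp3 ✓
C6: sp
C7: sp
C8: sp3 ✓
C9: sp2
C10: sp2
C11: sp3 ✓
5 carbons are sp3.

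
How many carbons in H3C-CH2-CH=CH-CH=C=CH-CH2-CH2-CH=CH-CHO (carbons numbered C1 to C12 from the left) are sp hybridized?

C1: sp3
C2: sp3
C3: sp2
C4: sp2
C5: sp2
C6: sp ✓
C7: sp2
C8: sp3
C9: sp3
C10: sp2
C11: sp2
C12: sp2
C6 → 1 sp carbon.

1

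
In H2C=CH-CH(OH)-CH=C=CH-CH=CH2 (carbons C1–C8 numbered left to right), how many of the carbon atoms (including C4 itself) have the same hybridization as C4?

6

C4 is sp2 (one π bond).
C1: sp2 ✓
C2: sp2 ✓
C3: sp3
C4: sp2 ✓
C5: sp
C6: sp2 ✓
C7: sp2 ✓
C8: sp2 ✓
6 carbons are sp2.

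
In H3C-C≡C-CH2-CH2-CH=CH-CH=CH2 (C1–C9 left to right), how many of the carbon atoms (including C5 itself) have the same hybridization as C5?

C5 is sp3 (only σ bonds).
C1: sp3 ✓
C2: sp
C3: sp
C4: sp3 ✓
C5: sp3 ✓
C6: sp2
C7: sp2
C8: sp2
C9: sp2
3 carbons are sp3.

3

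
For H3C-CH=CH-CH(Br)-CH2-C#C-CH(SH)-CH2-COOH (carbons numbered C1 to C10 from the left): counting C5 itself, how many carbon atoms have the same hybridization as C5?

C5 is sp3 (only σ bonds).
C1: sp3 ✓
C2: sp2
C3: sp2
C4: sp3 ✓
C5: sp3 ✓
C6: sp
C7: sp
C8: sp3 ✓
C9: sp3 ✓
C10: sp2
5 carbons are sp3.

5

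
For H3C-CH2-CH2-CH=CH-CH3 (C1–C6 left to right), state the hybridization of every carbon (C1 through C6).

C1 sp3, C2 sp3, C3 sp3, C4 sp2, C5 sp2, C6 sp3

C1 — 4 σ bonds. Steric number 4, so sp3.
C2: 4 σ bonds; 4 regions of electron density → sp3.
C3 is sp3: 4 σ bonds, 4 electron-density regions.
C4 carries 3 σ bonds, plus one π bond, giving a steric number of 3, so it is sp2.
C5: 3 σ bonds, plus one π bond; 3 regions of electron density → sp2.
C6 (4 σ bonds) has steric number 4: sp3.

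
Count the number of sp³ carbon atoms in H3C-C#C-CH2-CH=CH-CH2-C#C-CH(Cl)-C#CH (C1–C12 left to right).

4

C1: sp3 ✓
C2: sp
C3: sp
C4: sp3 ✓
C5: sp2
C6: sp2
C7: sp3 ✓
C8: sp
C9: sp
C10: sp3 ✓
C11: sp
C12: sp
C1, C4, C7, C10 → 4 sp3 carbons.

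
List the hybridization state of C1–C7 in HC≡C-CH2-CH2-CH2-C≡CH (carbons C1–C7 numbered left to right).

C1: 2 σ bonds, plus two π bonds; 2 regions of electron density → sp.
C2: 2 σ bonds, plus two π bonds — 2 electron domains, sp.
C3 carries 4 σ bonds, giving a steric number of 4, so it is sp3.
C4 carries 4 σ bonds, giving a steric number of 4, so it is sp3.
C5 carries 4 σ bonds, giving a steric number of 4, so it is sp3.
C6 (2 σ bonds, plus two π bonds) has steric number 2: sp.
C7 — 2 σ bonds, plus two π bonds. Steric number 2, so sp.

C1 sp, C2 sp, C3 sp3, C4 sp3, C5 sp3, C6 sp, C7 sp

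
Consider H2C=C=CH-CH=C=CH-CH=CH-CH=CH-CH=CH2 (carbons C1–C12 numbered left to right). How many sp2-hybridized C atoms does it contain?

C1: sp2 ✓
C2: sp
C3: sp2 ✓
C4: sp2 ✓
C5: sp
C6: sp2 ✓
C7: sp2 ✓
C8: sp2 ✓
C9: sp2 ✓
C10: sp2 ✓
C11: sp2 ✓
C12: sp2 ✓
C1, C3, C4, C6, C7, C8, C9, C10, C11, C12 → 10 sp2 carbons.

10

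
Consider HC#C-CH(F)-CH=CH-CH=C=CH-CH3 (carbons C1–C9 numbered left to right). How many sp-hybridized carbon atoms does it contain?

3

C1: sp ✓
C2: sp ✓
C3: sp3
C4: sp2
C5: sp2
C6: sp2
C7: sp ✓
C8: sp2
C9: sp3
C1, C2, C7 → 3 sp carbons.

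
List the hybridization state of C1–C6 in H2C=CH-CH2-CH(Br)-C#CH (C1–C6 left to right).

C1 sp2, C2 sp2, C3 sp3, C4 sp3, C5 sp, C6 sp

C1 (3 σ bonds, plus one π bond) has steric number 3: sp2.
C2 (3 σ bonds, plus one π bond) has steric number 3: sp2.
C3 is sp3: 4 σ bonds, 4 electron-density regions.
C4 has 4 σ bonds: steric number 4 → sp3.
C5: 2 σ bonds, plus two π bonds; 2 regions of electron density → sp.
C6: 2 σ bonds, plus two π bonds — 2 electron domains, sp.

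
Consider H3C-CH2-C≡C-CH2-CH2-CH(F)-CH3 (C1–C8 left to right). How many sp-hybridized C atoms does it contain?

2

C1: sp3
C2: sp3
C3: sp ✓
C4: sp ✓
C5: sp3
C6: sp3
C7: sp3
C8: sp3
C3, C4 → 2 sp carbons.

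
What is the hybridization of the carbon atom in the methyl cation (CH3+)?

Three σ bonds to H, empty p orbital → sp2, trigonal planar.

sp2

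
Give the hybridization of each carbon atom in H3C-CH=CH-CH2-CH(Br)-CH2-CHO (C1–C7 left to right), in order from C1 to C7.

C1: 4 σ bonds — 4 electron domains, sp3.
C2 is sp2: 3 σ bonds, plus one π bond, 3 electron-density regions.
C3 is sp2: 3 σ bonds, plus one π bond, 3 electron-density regions.
C4: 4 σ bonds — 4 electron domains, sp3.
C5 is sp3: 4 σ bonds, 4 electron-density regions.
C6: 4 σ bonds; 4 regions of electron density → sp3.
C7 (3 σ bonds, plus one π bond) has steric number 3: sp2.

C1 sp3, C2 sp2, C3 sp2, C4 sp3, C5 sp3, C6 sp3, C7 sp2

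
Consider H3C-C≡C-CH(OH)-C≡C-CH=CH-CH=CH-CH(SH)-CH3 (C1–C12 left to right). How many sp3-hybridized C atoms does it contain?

C1: sp3 ✓
C2: sp
C3: sp
C4: sp3 ✓
C5: sp
C6: sp
C7: sp2
C8: sp2
C9: sp2
C10: sp2
C11: sp3 ✓
C12: sp3 ✓
C1, C4, C11, C12 → 4 sp3 carbons.

4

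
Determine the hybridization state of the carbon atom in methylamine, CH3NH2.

The carbon atom: 4 σ bonds — 4 electron domains, sp3.

sp^3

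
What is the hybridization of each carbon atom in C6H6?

sp2

Every ring carbon has three σ bonds and contributes one p electron to the aromatic π system.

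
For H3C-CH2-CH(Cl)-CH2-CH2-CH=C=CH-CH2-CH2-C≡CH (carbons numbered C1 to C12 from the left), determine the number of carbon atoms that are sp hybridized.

C1: sp3
C2: sp3
C3: sp3
C4: sp3
C5: sp3
C6: sp2
C7: sp ✓
C8: sp2
C9: sp3
C10: sp3
C11: sp ✓
C12: sp ✓
C7, C11, C12 → 3 sp carbons.

3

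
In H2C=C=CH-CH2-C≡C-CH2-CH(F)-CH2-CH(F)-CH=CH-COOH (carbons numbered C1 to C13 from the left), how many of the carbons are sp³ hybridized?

C1: sp2
C2: sp
C3: sp2
C4: sp3 ✓
C5: sp
C6: sp
C7: sp3 ✓
C8: sp3 ✓
C9: sp3 ✓
C10: sp3 ✓
C11: sp2
C12: sp2
C13: sp2
C4, C7, C8, C9, C10 → 5 sp3 carbons.

5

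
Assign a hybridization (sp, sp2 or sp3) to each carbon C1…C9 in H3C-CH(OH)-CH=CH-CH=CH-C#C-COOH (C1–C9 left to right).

C1 sp3, C2 sp3, C3 sp2, C4 sp2, C5 sp2, C6 sp2, C7 sp, C8 sp, C9 sp2

C1 has 4 σ bonds: steric number 4 → sp3.
C2 (4 σ bonds) has steric number 4: sp3.
C3: 3 σ bonds, plus one π bond — 3 electron domains, sp2.
C4: 3 σ bonds, plus one π bond — 3 electron domains, sp2.
C5: 3 σ bonds, plus one π bond — 3 electron domains, sp2.
C6: 3 σ bonds, plus one π bond — 3 electron domains, sp2.
C7 has 2 σ bonds, plus two π bonds: steric number 2 → sp.
C8: 2 σ bonds, plus two π bonds; 2 regions of electron density → sp.
C9 is sp2: 3 σ bonds, plus one π bond, 3 electron-density regions.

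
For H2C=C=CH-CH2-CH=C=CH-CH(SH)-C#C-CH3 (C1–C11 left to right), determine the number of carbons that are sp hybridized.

C1: sp2
C2: sp ✓
C3: sp2
C4: sp3
C5: sp2
C6: sp ✓
C7: sp2
C8: sp3
C9: sp ✓
C10: sp ✓
C11: sp3
C2, C6, C9, C10 → 4 sp carbons.

4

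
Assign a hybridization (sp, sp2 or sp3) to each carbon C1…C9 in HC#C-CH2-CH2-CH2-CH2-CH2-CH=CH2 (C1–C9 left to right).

C1 — 2 σ bonds, plus two π bonds. Steric number 2, so sp.
C2 carries 2 σ bonds, plus two π bonds, giving a steric number of 2, so it is sp.
C3 is sp3: 4 σ bonds, 4 electron-density regions.
C4 (4 σ bonds) has steric number 4: sp3.
C5 — 4 σ bonds. Steric number 4, so sp3.
C6 has 4 σ bonds: steric number 4 → sp3.
C7: 4 σ bonds; 4 regions of electron density → sp3.
C8 is sp2: 3 σ bonds, plus one π bond, 3 electron-density regions.
C9 — 3 σ bonds, plus one π bond. Steric number 3, so sp2.

C1 sp, C2 sp, C3 sp3, C4 sp3, C5 sp3, C6 sp3, C7 sp3, C8 sp2, C9 sp2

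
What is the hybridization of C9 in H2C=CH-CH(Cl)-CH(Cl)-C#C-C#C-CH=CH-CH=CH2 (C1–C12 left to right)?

sp^2

C9 is sp2: 3 σ bonds, plus one π bond, 3 electron-density regions.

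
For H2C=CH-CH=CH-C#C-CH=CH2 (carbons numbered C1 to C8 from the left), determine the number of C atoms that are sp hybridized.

C1: sp2
C2: sp2
C3: sp2
C4: sp2
C5: sp ✓
C6: sp ✓
C7: sp2
C8: sp2
C5, C6 → 2 sp carbons.

2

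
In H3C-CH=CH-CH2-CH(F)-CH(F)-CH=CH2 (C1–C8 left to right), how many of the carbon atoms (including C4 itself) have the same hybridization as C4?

4

C4 is sp3 (only σ bonds).
C1: sp3 ✓
C2: sp2
C3: sp2
C4: sp3 ✓
C5: sp3 ✓
C6: sp3 ✓
C7: sp2
C8: sp2
4 carbons are sp3.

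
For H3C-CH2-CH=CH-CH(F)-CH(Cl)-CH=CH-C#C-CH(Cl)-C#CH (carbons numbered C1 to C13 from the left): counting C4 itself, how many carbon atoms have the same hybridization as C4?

4

C4 is sp2 (one π bond).
C1: sp3
C2: sp3
C3: sp2 ✓
C4: sp2 ✓
C5: sp3
C6: sp3
C7: sp2 ✓
C8: sp2 ✓
C9: sp
C10: sp
C11: sp3
C12: sp
C13: sp
4 carbons are sp2.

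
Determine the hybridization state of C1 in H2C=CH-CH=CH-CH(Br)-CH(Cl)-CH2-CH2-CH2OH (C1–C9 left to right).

sp^2

C1 — 3 σ bonds, plus one π bond. Steric number 3, so sp2.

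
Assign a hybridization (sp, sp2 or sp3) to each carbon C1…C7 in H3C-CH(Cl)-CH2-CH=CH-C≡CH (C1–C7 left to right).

C1 is sp3: 4 σ bonds, 4 electron-density regions.
C2 carries 4 σ bonds, giving a steric number of 4, so it is sp3.
C3 carries 4 σ bonds, giving a steric number of 4, so it is sp3.
C4: 3 σ bonds, plus one π bond; 3 regions of electron density → sp2.
C5 carries 3 σ bonds, plus one π bond, giving a steric number of 3, so it is sp2.
C6 — 2 σ bonds, plus two π bonds. Steric number 2, so sp.
C7 — 2 σ bonds, plus two π bonds. Steric number 2, so sp.

C1 sp3, C2 sp3, C3 sp3, C4 sp2, C5 sp2, C6 sp, C7 sp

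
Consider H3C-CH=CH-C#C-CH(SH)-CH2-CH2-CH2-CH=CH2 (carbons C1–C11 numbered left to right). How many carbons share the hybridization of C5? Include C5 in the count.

C5 is sp (two π bonds).
C1: sp3
C2: sp2
C3: sp2
C4: sp ✓
C5: sp ✓
C6: sp3
C7: sp3
C8: sp3
C9: sp3
C10: sp2
C11: sp2
2 carbons are sp.

2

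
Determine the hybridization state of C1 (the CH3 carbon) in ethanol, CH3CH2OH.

sp³

C1 (the CH3 carbon) has 4 σ bonds: steric number 4 → sp3.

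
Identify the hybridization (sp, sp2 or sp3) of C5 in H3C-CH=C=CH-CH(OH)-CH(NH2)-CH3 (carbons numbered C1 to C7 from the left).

sp3

C5 carries 4 σ bonds, giving a steric number of 4, so it is sp3.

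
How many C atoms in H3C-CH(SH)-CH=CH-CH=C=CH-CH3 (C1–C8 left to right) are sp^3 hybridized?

C1: sp3 ✓
C2: sp3 ✓
C3: sp2
C4: sp2
C5: sp2
C6: sp
C7: sp2
C8: sp3 ✓
C1, C2, C8 → 3 sp3 carbons.

3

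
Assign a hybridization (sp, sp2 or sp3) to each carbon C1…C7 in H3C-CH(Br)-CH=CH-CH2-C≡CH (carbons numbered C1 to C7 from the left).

C1 has 4 σ bonds: steric number 4 → sp3.
C2: 4 σ bonds — 4 electron domains, sp3.
C3 carries 3 σ bonds, plus one π bond, giving a steric number of 3, so it is sp2.
C4 carries 3 σ bonds, plus one π bond, giving a steric number of 3, so it is sp2.
C5 carries 4 σ bonds, giving a steric number of 4, so it is sp3.
C6 — 2 σ bonds, plus two π bonds. Steric number 2, so sp.
C7: 2 σ bonds, plus two π bonds — 2 electron domains, sp.

C1 sp3, C2 sp3, C3 sp2, C4 sp2, C5 sp3, C6 sp, C7 sp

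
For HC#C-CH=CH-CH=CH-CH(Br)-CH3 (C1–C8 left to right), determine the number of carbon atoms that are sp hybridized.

C1: sp ✓
C2: sp ✓
C3: sp2
C4: sp2
C5: sp2
C6: sp2
C7: sp3
C8: sp3
C1, C2 → 2 sp carbons.

2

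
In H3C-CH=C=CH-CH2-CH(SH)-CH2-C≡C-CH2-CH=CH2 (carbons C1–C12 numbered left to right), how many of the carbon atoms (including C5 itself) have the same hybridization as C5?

5

C5 is sp3 (only σ bonds).
C1: sp3 ✓
C2: sp2
C3: sp
C4: sp2
C5: sp3 ✓
C6: sp3 ✓
C7: sp3 ✓
C8: sp
C9: sp
C10: sp3 ✓
C11: sp2
C12: sp2
5 carbons are sp3.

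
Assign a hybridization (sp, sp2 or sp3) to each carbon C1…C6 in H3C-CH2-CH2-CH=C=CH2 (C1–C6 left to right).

C1: 4 σ bonds — 4 electron domains, sp3.
C2 (4 σ bonds) has steric number 4: sp3.
C3: 4 σ bonds; 4 regions of electron density → sp3.
C4: 3 σ bonds, plus one π bond; 3 regions of electron density → sp2.
C5: 2 σ bonds, plus two π bonds; 2 regions of electron density → sp.
C6 (3 σ bonds, plus one π bond) has steric number 3: sp2.

C1 sp3, C2 sp3, C3 sp3, C4 sp2, C5 sp, C6 sp2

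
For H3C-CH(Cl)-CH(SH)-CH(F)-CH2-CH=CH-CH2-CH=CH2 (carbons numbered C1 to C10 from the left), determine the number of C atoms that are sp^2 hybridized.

4

C1: sp3
C2: sp3
C3: sp3
C4: sp3
C5: sp3
C6: sp2 ✓
C7: sp2 ✓
C8: sp3
C9: sp2 ✓
C10: sp2 ✓
C6, C7, C9, C10 → 4 sp2 carbons.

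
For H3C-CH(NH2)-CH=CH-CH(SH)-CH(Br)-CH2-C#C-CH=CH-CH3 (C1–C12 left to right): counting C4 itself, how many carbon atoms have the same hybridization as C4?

C4 is sp2 (one π bond).
C1: sp3
C2: sp3
C3: sp2 ✓
C4: sp2 ✓
C5: sp3
C6: sp3
C7: sp3
C8: sp
C9: sp
C10: sp2 ✓
C11: sp2 ✓
C12: sp3
4 carbons are sp2.

4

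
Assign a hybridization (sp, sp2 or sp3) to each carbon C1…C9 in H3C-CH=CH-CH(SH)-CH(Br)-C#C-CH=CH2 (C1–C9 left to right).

C1 sp3, C2 sp2, C3 sp2, C4 sp3, C5 sp3, C6 sp, C7 sp, C8 sp2, C9 sp2

C1: 4 σ bonds; 4 regions of electron density → sp3.
C2 — 3 σ bonds, plus one π bond. Steric number 3, so sp2.
C3 (3 σ bonds, plus one π bond) has steric number 3: sp2.
C4 is sp3: 4 σ bonds, 4 electron-density regions.
C5 (4 σ bonds) has steric number 4: sp3.
C6: 2 σ bonds, plus two π bonds; 2 regions of electron density → sp.
C7 (2 σ bonds, plus two π bonds) has steric number 2: sp.
C8 carries 3 σ bonds, plus one π bond, giving a steric number of 3, so it is sp2.
C9 (3 σ bonds, plus one π bond) has steric number 3: sp2.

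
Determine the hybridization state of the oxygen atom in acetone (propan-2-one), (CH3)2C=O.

sp²

One σ bond + two lone pairs = steric number 3 → sp2.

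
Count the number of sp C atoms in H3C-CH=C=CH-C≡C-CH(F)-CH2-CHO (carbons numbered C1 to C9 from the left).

3

C1: sp3
C2: sp2
C3: sp ✓
C4: sp2
C5: sp ✓
C6: sp ✓
C7: sp3
C8: sp3
C9: sp2
C3, C5, C6 → 3 sp carbons.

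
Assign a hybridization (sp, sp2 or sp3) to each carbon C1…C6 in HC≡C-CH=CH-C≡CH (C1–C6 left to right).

C1 (2 σ bonds, plus two π bonds) has steric number 2: sp.
C2 has 2 σ bonds, plus two π bonds: steric number 2 → sp.
C3 has 3 σ bonds, plus one π bond: steric number 3 → sp2.
C4 carries 3 σ bonds, plus one π bond, giving a steric number of 3, so it is sp2.
C5 (2 σ bonds, plus two π bonds) has steric number 2: sp.
C6 has 2 σ bonds, plus two π bonds: steric number 2 → sp.

C1 sp, C2 sp, C3 sp2, C4 sp2, C5 sp, C6 sp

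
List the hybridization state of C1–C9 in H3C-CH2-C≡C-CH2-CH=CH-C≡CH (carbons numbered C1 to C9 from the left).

C1 sp3, C2 sp3, C3 sp, C4 sp, C5 sp3, C6 sp2, C7 sp2, C8 sp, C9 sp

C1: 4 σ bonds; 4 regions of electron density → sp3.
C2: 4 σ bonds; 4 regions of electron density → sp3.
C3 carries 2 σ bonds, plus two π bonds, giving a steric number of 2, so it is sp.
C4 — 2 σ bonds, plus two π bonds. Steric number 2, so sp.
C5 (4 σ bonds) has steric number 4: sp3.
C6 — 3 σ bonds, plus one π bond. Steric number 3, so sp2.
C7 has 3 σ bonds, plus one π bond: steric number 3 → sp2.
C8: 2 σ bonds, plus two π bonds; 2 regions of electron density → sp.
C9 — 2 σ bonds, plus two π bonds. Steric number 2, so sp.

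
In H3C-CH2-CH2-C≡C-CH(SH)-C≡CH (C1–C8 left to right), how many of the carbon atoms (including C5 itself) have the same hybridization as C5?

4

C5 is sp (two π bonds).
C1: sp3
C2: sp3
C3: sp3
C4: sp ✓
C5: sp ✓
C6: sp3
C7: sp ✓
C8: sp ✓
4 carbons are sp.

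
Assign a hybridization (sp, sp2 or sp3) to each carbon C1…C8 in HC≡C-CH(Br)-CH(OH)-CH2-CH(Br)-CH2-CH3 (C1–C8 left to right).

C1: 2 σ bonds, plus two π bonds; 2 regions of electron density → sp.
C2 — 2 σ bonds, plus two π bonds. Steric number 2, so sp.
C3 carries 4 σ bonds, giving a steric number of 4, so it is sp3.
C4 (4 σ bonds) has steric number 4: sp3.
C5: 4 σ bonds — 4 electron domains, sp3.
C6 — 4 σ bonds. Steric number 4, so sp3.
C7 (4 σ bonds) has steric number 4: sp3.
C8 has 4 σ bonds: steric number 4 → sp3.

C1 sp, C2 sp, C3 sp3, C4 sp3, C5 sp3, C6 sp3, C7 sp3, C8 sp3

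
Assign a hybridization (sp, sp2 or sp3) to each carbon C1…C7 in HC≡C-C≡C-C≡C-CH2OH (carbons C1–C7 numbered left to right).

C1 — 2 σ bonds, plus two π bonds. Steric number 2, so sp.
C2: 2 σ bonds, plus two π bonds; 2 regions of electron density → sp.
C3 — 2 σ bonds, plus two π bonds. Steric number 2, so sp.
C4 (2 σ bonds, plus two π bonds) has steric number 2: sp.
C5 (2 σ bonds, plus two π bonds) has steric number 2: sp.
C6: 2 σ bonds, plus two π bonds; 2 regions of electron density → sp.
C7 (4 σ bonds) has steric number 4: sp3.

C1 sp, C2 sp, C3 sp, C4 sp, C5 sp, C6 sp, C7 sp3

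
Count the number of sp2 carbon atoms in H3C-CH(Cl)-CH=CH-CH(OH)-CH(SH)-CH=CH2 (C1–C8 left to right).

C1: sp3
C2: sp3
C3: sp2 ✓
C4: sp2 ✓
C5: sp3
C6: sp3
C7: sp2 ✓
C8: sp2 ✓
C3, C4, C7, C8 → 4 sp2 carbons.

4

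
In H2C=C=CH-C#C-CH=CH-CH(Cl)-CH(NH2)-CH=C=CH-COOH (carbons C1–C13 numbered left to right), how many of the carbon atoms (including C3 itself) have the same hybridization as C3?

7

C3 is sp2 (one π bond).
C1: sp2 ✓
C2: sp
C3: sp2 ✓
C4: sp
C5: sp
C6: sp2 ✓
C7: sp2 ✓
C8: sp3
C9: sp3
C10: sp2 ✓
C11: sp
C12: sp2 ✓
C13: sp2 ✓
7 carbons are sp2.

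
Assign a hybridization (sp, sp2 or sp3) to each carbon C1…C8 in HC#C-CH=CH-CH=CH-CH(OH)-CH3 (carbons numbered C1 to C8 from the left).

C1: 2 σ bonds, plus two π bonds — 2 electron domains, sp.
C2: 2 σ bonds, plus two π bonds; 2 regions of electron density → sp.
C3 is sp2: 3 σ bonds, plus one π bond, 3 electron-density regions.
C4 carries 3 σ bonds, plus one π bond, giving a steric number of 3, so it is sp2.
C5: 3 σ bonds, plus one π bond — 3 electron domains, sp2.
C6 has 3 σ bonds, plus one π bond: steric number 3 → sp2.
C7 has 4 σ bonds: steric number 4 → sp3.
C8 carries 4 σ bonds, giving a steric number of 4, so it is sp3.

C1 sp, C2 sp, C3 sp2, C4 sp2, C5 sp2, C6 sp2, C7 sp3, C8 sp3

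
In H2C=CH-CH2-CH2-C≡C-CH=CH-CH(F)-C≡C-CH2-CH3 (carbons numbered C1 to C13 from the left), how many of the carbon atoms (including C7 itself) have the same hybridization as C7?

4

C7 is sp2 (one π bond).
C1: sp2 ✓
C2: sp2 ✓
C3: sp3
C4: sp3
C5: sp
C6: sp
C7: sp2 ✓
C8: sp2 ✓
C9: sp3
C10: sp
C11: sp
C12: sp3
C13: sp3
4 carbons are sp2.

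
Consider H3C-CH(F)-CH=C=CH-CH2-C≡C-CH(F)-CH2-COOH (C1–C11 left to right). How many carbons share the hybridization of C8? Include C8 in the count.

C8 is sp (two π bonds).
C1: sp3
C2: sp3
C3: sp2
C4: sp ✓
C5: sp2
C6: sp3
C7: sp ✓
C8: sp ✓
C9: sp3
C10: sp3
C11: sp2
3 carbons are sp.

3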